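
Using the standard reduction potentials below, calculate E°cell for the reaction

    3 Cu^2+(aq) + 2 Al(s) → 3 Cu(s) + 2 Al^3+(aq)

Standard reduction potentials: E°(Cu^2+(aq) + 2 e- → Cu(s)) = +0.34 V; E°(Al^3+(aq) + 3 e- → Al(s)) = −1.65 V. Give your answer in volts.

+1.99 V

In the reaction as written, Cu^2+(aq) is reduced (cathode) and Al^3+(aq) is produced by oxidation at the anode.
E°cell = E°(cathode) − E°(anode) = +0.34 − (−1.65) = +1.99 V.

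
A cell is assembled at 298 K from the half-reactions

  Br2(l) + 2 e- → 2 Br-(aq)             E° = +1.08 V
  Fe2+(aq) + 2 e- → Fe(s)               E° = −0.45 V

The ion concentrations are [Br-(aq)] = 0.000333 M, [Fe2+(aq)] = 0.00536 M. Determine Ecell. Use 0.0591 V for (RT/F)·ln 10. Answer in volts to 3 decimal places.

The Br₂/Br⁻ couple has the more positive E°, so it is the cathode; Fe²⁺/Fe is the anode.
The standard potential is +1.08 − (−0.45) = +1.53 V and the balanced reaction transfers n = 2 electrons.
The balanced reaction is Br2(l) + Fe(s) → 2 Br-(aq) + Fe2+(aq), so Q = [Br-(aq)]^2·[Fe2+(aq)] = 5.94×10^−10 and log Q = −9.226.
E = E° − (0.0591/n)·log Q = +1.53 − (0.0591/2)(−9.226) = +1.803 V.

+1.803 V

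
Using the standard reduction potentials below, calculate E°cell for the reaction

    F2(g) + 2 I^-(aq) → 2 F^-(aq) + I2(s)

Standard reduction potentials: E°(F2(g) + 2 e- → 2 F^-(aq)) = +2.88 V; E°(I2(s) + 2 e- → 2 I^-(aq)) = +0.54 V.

In the reaction as written, F2(g) is reduced (cathode) and I2(s) is produced by oxidation at the anode.
E°cell = E°(cathode) − E°(anode) = +2.88 − (+0.54) = +2.34 V.

+2.34 V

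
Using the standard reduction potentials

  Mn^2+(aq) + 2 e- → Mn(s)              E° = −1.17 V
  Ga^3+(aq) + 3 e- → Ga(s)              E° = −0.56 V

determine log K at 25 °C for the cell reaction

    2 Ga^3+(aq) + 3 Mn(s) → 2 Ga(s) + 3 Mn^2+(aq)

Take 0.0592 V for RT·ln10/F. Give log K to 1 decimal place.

The Ga³⁺/Ga couple is reduced (cathode); E°cell = −0.56 − (−1.17) = +0.61 V with n = 6.
At equilibrium E = 0, so log K = nE°cell / 0.0592 = (6)(+0.61) / 0.0592 = 61.8.

log K = 61.8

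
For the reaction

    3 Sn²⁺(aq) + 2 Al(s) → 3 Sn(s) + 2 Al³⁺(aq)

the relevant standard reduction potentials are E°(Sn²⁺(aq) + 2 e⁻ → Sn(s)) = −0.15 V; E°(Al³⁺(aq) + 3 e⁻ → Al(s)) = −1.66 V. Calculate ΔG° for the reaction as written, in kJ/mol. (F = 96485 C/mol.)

−874 kJ/mol

In the reaction as written Sn²⁺(aq) is reduced, so the Sn²⁺/Sn couple is the cathode and Al³⁺/Al is the anode.
E°cell = −0.15 − (−1.66) = +1.51 V; balancing electrons gives n = 6.
ΔG° = −nFE°cell = −(6)(96485)(+1.51) J/mol = −874 kJ/mol.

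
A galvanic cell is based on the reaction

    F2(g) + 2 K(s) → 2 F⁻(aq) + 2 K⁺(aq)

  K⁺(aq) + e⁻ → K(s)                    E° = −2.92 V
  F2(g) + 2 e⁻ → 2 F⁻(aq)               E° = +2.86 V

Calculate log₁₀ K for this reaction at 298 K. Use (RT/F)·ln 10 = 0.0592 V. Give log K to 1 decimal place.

log K = 195.3

The F₂/F⁻ couple is reduced (cathode); E°cell = +2.86 − (−2.92) = +5.78 V with n = 2.
At equilibrium E = 0, so log K = nE°cell / 0.0592 = (2)(+5.78) / 0.0592 = 195.3.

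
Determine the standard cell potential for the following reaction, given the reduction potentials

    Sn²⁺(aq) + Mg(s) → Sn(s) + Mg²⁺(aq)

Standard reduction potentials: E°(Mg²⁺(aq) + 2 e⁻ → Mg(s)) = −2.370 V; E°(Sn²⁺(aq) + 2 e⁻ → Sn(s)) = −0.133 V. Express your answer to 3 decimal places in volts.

+2.237 V

In the reaction as written, Sn²⁺(aq) is reduced (cathode) and Mg²⁺(aq) is produced by oxidation at the anode.
E°cell = E°(cathode) − E°(anode) = −0.133 − (−2.370) = +2.237 V.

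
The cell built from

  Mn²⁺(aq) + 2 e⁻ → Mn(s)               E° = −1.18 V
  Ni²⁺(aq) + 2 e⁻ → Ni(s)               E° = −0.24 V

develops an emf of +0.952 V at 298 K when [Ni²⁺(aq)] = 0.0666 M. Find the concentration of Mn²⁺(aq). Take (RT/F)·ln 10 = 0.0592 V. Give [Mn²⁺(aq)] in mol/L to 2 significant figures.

0.026 M

The Ni²⁺/Ni couple has the larger reduction potential, so it is the cathode: E°cell = −0.24 − (−1.18) = +0.94 V and n = 2.
Rearranging E = E° − (0.0592/n)·log Q gives log Q = 2(+0.94 − (+0.952))/0.0592 = −0.405.
The balanced reaction is Ni²⁺(aq) + Mn(s) → Ni(s) + Mn²⁺(aq), so Q = [Mn²⁺(aq)] / [Ni²⁺(aq)].
Solving for the unknown gives log [Mn²⁺(aq)] = −1.582, so [Mn²⁺(aq)] ≈ 0.026 M.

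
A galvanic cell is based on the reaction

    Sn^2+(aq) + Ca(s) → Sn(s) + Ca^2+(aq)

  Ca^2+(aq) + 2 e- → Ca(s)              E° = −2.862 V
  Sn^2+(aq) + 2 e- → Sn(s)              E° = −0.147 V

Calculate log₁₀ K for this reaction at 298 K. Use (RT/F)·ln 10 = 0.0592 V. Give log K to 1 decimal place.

The Sn²⁺/Sn couple is reduced (cathode); E°cell = −0.147 − (−2.862) = +2.715 V with n = 2.
At equilibrium E = 0, so log K = nE°cell / 0.0592 = (2)(+2.715) / 0.0592 = 91.7.

log K = 91.7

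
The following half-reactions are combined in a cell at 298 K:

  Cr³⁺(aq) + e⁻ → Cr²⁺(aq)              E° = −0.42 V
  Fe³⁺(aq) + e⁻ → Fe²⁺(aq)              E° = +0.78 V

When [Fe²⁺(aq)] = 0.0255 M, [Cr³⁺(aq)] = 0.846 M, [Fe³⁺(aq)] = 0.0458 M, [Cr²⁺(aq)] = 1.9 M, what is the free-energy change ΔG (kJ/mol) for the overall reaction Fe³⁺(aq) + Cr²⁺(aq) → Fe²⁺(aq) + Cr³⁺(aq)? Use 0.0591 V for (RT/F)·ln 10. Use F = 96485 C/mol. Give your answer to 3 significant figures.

−119 kJ/mol

With Fe³⁺/Fe²⁺ reduced at the cathode, E°cell = +0.78 − (−0.42) = +1.20 V and n = 1.
Q = ([Fe²⁺(aq)]·[Cr³⁺(aq)]) / ([Fe³⁺(aq)]·[Cr²⁺(aq)]) = 0.248, so log Q = −0.606 and E = +1.20 − (0.0591/1)(−0.606) = +1.2358 V.
Finally ΔG = −nFE = −(1)(96485 C/mol)(+1.2358 V) = −119 kJ/mol.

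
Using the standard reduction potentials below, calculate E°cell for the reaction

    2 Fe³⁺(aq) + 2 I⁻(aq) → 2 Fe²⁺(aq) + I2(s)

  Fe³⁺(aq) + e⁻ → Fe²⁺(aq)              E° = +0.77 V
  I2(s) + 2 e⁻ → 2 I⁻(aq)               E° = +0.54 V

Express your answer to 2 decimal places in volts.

+0.23 V

Fe³⁺(aq) gains electrons, so the Fe³⁺/Fe²⁺ couple is the cathode; the I₂/I⁻ couple is the anode.
E°cell = E°(cathode) − E°(anode) = +0.77 − (+0.54) = +0.23 V.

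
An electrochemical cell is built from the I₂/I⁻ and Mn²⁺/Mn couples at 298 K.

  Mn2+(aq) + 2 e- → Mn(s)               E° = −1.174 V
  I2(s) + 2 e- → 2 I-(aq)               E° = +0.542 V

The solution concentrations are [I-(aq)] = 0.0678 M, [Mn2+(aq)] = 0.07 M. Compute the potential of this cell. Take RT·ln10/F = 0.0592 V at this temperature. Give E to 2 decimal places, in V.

+1.82 V

I₂/I⁻ is reduced (cathode, E° = +0.542 V) and Mn²⁺/Mn is oxidized (anode).
E°cell = +0.542 − (−1.174) = +1.716 V, with n = 2 electrons transferred.
Balancing gives I2(s) + Mn(s) → 2 I-(aq) + Mn2+(aq); hence Q = [I-(aq)]^2·[Mn2+(aq)] = 0.000322 (log Q = −3.492).
By the Nernst equation, E = +1.716 − (0.0592/2)·(−3.492) = +1.82 V.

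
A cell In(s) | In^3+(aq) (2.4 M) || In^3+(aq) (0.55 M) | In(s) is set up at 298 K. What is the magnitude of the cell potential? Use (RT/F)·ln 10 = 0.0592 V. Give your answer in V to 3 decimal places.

0.013 V

For a concentration cell E°cell = 0, since both electrodes use the same couple.
The compartment with the higher In^3+(aq) concentration (2.4 M) acts as the cathode; ions are reduced there and produced at the dilute (0.55 M) anode.
With n = 3, Ecell = −(0.0592/3)·log([dilute]/[conc]) = −(0.0592/3)·log(0.55/2.4) = +0.013 V.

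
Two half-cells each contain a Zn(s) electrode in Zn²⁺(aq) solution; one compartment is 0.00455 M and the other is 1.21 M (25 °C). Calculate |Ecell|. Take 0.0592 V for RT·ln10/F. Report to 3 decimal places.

For a concentration cell E°cell = 0, since both electrodes use the same couple.
The compartment with the higher Zn²⁺(aq) concentration (1.21 M) acts as the cathode; ions are reduced there and produced at the dilute (0.00455 M) anode.
With n = 2, Ecell = −(0.0592/2)·log([dilute]/[conc]) = −(0.0592/2)·log(0.00455/1.21) = +0.072 V.

0.072 V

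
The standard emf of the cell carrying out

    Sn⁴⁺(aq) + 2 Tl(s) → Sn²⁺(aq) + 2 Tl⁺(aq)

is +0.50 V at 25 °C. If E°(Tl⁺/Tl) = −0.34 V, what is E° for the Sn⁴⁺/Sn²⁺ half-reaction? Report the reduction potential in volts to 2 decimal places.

In the reaction as written the Sn⁴⁺/Sn²⁺ couple is reduced (cathode) and Tl⁺/Tl is oxidized (anode), so E°cell = E°(Sn⁴⁺/Sn²⁺) − E°(Tl⁺/Tl).
E°(Sn⁴⁺/Sn²⁺) = E°cell + E°(anode) = +0.50 + (−0.34) = +0.16 V.

+0.16 V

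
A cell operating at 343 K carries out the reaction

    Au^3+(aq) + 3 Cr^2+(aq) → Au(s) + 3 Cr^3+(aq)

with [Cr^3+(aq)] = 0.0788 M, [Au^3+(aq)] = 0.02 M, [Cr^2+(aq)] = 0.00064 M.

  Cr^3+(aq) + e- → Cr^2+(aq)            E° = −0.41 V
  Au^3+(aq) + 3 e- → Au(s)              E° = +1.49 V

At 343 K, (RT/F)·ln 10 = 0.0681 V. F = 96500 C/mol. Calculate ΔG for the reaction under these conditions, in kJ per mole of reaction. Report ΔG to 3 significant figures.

With Au³⁺/Au reduced at the cathode, E°cell = +1.49 − (−0.41) = +1.90 V and n = 3.
Q = [Cr^3+(aq)]^3 / ([Au^3+(aq)]·[Cr^2+(aq)]^3) = 9.33×10^7, so log Q = 7.970 and E = +1.90 − (0.0681/3)(7.970) = +1.7191 V.
Then ΔG = −nFE = −3 × 96500 × +1.7191 J/mol = −498 kJ/mol.

−498 kJ/mol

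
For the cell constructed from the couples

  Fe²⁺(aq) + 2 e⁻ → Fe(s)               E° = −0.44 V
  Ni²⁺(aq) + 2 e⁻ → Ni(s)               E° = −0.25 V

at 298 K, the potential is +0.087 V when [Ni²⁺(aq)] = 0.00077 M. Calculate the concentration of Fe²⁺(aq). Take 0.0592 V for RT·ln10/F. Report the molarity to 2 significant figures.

The Ni²⁺/Ni couple has the larger reduction potential, so it is the cathode: E°cell = −0.25 − (−0.44) = +0.19 V and n = 2.
Since E = E° − (0.0592/n)·log Q, log Q = n(E° − E)/0.0592 = 3.480.
Balancing electrons gives Ni²⁺(aq) + Fe(s) → Ni(s) + Fe²⁺(aq); thus Q = [Fe²⁺(aq)] / [Ni²⁺(aq)].
Solving for the unknown gives log [Fe²⁺(aq)] = 0.366, so [Fe²⁺(aq)] ≈ 2.3 M.

2.3 M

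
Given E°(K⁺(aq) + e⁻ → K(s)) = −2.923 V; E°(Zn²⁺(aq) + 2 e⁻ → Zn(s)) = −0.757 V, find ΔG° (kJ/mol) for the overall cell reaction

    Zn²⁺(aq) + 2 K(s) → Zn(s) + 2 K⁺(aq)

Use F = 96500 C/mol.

−418 kJ/mol

In the reaction as written Zn²⁺(aq) is reduced, so the Zn²⁺/Zn couple is the cathode and K⁺/K is the anode.
E°cell = −0.757 − (−2.923) = +2.166 V; balancing electrons gives n = 2.
ΔG° = −nFE°cell = −(2)(96500)(+2.166) J/mol = −418 kJ/mol.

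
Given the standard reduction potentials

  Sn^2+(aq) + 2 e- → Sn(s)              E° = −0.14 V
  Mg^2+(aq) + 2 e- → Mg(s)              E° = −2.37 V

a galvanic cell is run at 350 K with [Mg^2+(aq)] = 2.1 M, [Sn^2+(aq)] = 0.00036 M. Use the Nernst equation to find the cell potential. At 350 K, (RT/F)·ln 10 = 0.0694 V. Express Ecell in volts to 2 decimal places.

The Sn²⁺/Sn couple has the more positive E°, so it is the cathode; Mg²⁺/Mg is the anode.
E°cell = E°cat − E°an = −0.14 − (−2.37) = +2.23 V; n = 2.
For the overall reaction Sn^2+(aq) + Mg(s) → Sn(s) + Mg^2+(aq), Q = [Mg^2+(aq)] / [Sn^2+(aq)] = 5.83×10^3, giving log Q = 3.766.
By the Nernst equation, E = +2.23 − (0.0694/2)·(3.766) = +2.10 V.

+2.10 V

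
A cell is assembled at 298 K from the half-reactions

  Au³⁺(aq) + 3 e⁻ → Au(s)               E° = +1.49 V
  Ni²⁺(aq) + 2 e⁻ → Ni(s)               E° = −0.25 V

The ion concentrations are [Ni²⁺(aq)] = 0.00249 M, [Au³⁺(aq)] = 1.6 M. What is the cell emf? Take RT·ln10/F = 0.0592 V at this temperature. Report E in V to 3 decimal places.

Since E°(Au³⁺/Au) > E°(Ni²⁺/Ni), Au³⁺/Au serves as the cathode.
E°cell = E°cat − E°an = +1.49 − (−0.25) = +1.74 V; n = 6.
The balanced reaction is 2 Au³⁺(aq) + 3 Ni(s) → 2 Au(s) + 3 Ni²⁺(aq), so Q = [Ni²⁺(aq)]^3 / [Au³⁺(aq)]^2 = 6.03×10^−9 and log Q = −8.220.
E = E° − (0.0592/n)·log Q = +1.74 − (0.0592/6)(−8.220) = +1.821 V.

+1.821 V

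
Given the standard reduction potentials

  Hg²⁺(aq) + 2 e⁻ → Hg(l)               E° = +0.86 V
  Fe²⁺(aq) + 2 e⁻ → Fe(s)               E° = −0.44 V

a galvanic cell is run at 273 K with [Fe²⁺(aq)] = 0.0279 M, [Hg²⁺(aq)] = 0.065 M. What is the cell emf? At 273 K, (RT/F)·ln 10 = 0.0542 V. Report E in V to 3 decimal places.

The Hg²⁺/Hg couple has the more positive E°, so it is the cathode; Fe²⁺/Fe is the anode.
E°cell = +0.86 − (−0.44) = +1.30 V, with n = 2 electrons transferred.
Balancing gives Hg²⁺(aq) + Fe(s) → Hg(l) + Fe²⁺(aq); hence Q = [Fe²⁺(aq)] / [Hg²⁺(aq)] = 0.429 (log Q = −0.367).
Applying E = E° − (RT ln10/nF)·log Q gives +1.30 − (0.0542/2)(−0.367) = +1.310 V.

+1.310 V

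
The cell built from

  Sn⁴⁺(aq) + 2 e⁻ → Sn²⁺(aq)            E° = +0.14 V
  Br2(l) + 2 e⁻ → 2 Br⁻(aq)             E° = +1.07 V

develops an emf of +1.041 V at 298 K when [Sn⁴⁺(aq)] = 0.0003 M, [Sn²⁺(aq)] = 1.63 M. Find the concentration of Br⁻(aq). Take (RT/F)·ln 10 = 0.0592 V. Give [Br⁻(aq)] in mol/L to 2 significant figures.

0.98 M

The Br₂/Br⁻ couple has the larger reduction potential, so it is the cathode: E°cell = +1.07 − (+0.14) = +0.93 V and n = 2.
From the Nernst equation, log Q = n(E° − E)/0.0592 = 2·(+0.93 − (+1.041))/0.0592 = −3.750.
The balanced reaction is Br2(l) + Sn²⁺(aq) → 2 Br⁻(aq) + Sn⁴⁺(aq), so Q = ([Br⁻(aq)]^2·[Sn⁴⁺(aq)]) / [Sn²⁺(aq)].
Substituting the known concentrations and solving, log [Br⁻(aq)] = −0.007 and [Br⁻(aq)] = 0.98 M.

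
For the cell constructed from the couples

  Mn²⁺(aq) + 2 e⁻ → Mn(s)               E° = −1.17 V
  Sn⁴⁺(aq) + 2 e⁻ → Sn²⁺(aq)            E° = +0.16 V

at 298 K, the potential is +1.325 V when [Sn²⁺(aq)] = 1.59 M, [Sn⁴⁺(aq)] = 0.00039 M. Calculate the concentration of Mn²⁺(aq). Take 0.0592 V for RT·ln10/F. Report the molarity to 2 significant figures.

0.00036 M

With Sn⁴⁺/Sn²⁺ at the cathode and Mn²⁺/Mn at the anode, E°cell = +0.16 − (−1.17) = +1.33 V (n = 2).
Since E = E° − (0.0592/n)·log Q, log Q = n(E° − E)/0.0592 = 0.169.
For Sn⁴⁺(aq) + Mn(s) → Sn²⁺(aq) + Mn²⁺(aq), the reaction quotient is Q = ([Sn²⁺(aq)]·[Mn²⁺(aq)]) / [Sn⁴⁺(aq)].
Isolating [Mn²⁺(aq)] in Q = 10^{0.169} yields log [Mn²⁺(aq)] = −3.441, i.e. 0.00036 M.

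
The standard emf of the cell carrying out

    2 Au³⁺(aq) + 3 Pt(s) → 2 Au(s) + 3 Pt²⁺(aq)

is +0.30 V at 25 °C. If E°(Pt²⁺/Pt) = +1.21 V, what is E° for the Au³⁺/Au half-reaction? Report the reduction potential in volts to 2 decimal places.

In the reaction as written the Au³⁺/Au couple is reduced (cathode) and Pt²⁺/Pt is oxidized (anode), so E°cell = E°(Au³⁺/Au) − E°(Pt²⁺/Pt).
E°(Au³⁺/Au) = E°cell + E°(anode) = +0.30 + (+1.21) = +1.51 V.

+1.51 V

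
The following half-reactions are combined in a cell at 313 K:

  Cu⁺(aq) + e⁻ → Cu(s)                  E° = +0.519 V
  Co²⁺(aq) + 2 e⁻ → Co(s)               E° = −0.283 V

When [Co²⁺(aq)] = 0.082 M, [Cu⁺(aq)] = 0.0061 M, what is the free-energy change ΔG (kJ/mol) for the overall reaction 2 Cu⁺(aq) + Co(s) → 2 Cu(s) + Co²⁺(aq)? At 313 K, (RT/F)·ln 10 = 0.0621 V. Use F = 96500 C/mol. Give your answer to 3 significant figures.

−135 kJ/mol

E°cell = +0.519 − (−0.283) = +0.802 V; the balanced reaction transfers n = 2 electrons.
The reaction quotient is [Co²⁺(aq)] / [Cu⁺(aq)]^2 = 2.2×10^3; by Nernst, E = +0.802 − (0.0621/2)(3.343) = +0.6982 V.
ΔG = −nFE = −(2)(96500)(+0.6982) J/mol = −135 kJ/mol.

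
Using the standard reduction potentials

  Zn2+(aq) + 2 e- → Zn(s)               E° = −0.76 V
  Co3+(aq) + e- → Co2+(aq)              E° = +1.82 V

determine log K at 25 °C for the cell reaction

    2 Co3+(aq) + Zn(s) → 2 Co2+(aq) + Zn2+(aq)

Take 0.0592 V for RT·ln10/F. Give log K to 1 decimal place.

The Co³⁺/Co²⁺ couple is reduced (cathode); E°cell = +1.82 − (−0.76) = +2.58 V with n = 2.
At equilibrium E = 0, so log K = nE°cell / 0.0592 = (2)(+2.58) / 0.0592 = 87.2.

log K = 87.2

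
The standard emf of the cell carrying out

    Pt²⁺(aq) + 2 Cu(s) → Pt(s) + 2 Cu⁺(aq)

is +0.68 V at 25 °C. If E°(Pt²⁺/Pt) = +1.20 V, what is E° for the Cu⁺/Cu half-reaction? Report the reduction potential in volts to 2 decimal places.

+0.52 V

In the reaction as written the Pt²⁺/Pt couple is reduced (cathode) and Cu⁺/Cu is oxidized (anode), so E°cell = E°(Pt²⁺/Pt) − E°(Cu⁺/Cu).
E°(Cu⁺/Cu) = E°(cathode) − E°cell = +1.20 − (+0.68) = +0.52 V.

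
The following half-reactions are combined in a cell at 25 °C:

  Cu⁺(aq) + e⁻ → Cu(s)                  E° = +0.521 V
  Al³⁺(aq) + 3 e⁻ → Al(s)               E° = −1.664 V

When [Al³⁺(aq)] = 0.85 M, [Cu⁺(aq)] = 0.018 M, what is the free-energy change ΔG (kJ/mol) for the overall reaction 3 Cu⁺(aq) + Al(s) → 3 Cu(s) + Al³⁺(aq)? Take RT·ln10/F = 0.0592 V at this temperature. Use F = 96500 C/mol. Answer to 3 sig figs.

With Cu⁺/Cu reduced at the cathode, E°cell = +0.521 − (−1.664) = +2.185 V and n = 3.
Here Q = [Al³⁺(aq)] / [Cu⁺(aq)]^3 = 1.46×10^5 (log Q = 5.164), giving E = +2.185 − (0.0592/3)·(5.164) = +2.0831 V.
Finally ΔG = −nFE = −(3)(96500 C/mol)(+2.0831 V) = −603 kJ/mol.

−603 kJ/mol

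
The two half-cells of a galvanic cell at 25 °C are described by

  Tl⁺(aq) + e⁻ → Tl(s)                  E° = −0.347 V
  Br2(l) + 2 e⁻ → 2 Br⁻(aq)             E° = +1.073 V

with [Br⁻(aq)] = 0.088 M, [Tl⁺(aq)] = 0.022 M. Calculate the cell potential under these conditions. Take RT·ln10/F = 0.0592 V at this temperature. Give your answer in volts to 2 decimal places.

+1.58 V

The Br₂/Br⁻ couple has the more positive E°, so it is the cathode; Tl⁺/Tl is the anode.
E°cell = E°cat − E°an = +1.073 − (−0.347) = +1.420 V; n = 2.
The balanced reaction is Br2(l) + 2 Tl(s) → 2 Br⁻(aq) + 2 Tl⁺(aq), so Q = [Br⁻(aq)]^2·[Tl⁺(aq)]^2 = 3.75×10^−6 and log Q = −5.426.
Applying E = E° − (RT ln10/nF)·log Q gives +1.420 − (0.0592/2)(−5.426) = +1.58 V.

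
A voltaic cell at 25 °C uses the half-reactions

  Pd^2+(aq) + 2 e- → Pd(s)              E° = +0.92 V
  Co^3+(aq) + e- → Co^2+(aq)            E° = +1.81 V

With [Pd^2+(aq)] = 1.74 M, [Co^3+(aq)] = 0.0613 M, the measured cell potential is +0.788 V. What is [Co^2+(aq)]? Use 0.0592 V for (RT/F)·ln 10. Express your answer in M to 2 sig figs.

With Co³⁺/Co²⁺ at the cathode and Pd²⁺/Pd at the anode, E°cell = +1.81 − (+0.92) = +0.89 V (n = 2).
Since E = E° − (0.0592/n)·log Q, log Q = n(E° − E)/0.0592 = 3.446.
The balanced reaction is 2 Co^3+(aq) + Pd(s) → 2 Co^2+(aq) + Pd^2+(aq), so Q = ([Co^2+(aq)]^2·[Pd^2+(aq)]) / [Co^3+(aq)]^2.
Solving for the unknown gives log [Co^2+(aq)] = 0.390, so [Co^2+(aq)] ≈ 2.5 M.

2.5 M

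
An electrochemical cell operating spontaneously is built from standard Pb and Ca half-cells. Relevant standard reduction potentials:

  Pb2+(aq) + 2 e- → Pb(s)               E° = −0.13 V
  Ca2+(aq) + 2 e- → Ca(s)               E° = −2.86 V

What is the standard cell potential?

+2.73 V

Of the two couples in this cell, the one with the more positive reduction potential is reduced at the cathode: here that is Pb²⁺/Pb (−0.13 V); Ca²⁺/Ca (−2.86 V) is the anode.
E°cell = E°(cathode) − E°(anode) = −0.13 − (−2.86) = +2.73 V.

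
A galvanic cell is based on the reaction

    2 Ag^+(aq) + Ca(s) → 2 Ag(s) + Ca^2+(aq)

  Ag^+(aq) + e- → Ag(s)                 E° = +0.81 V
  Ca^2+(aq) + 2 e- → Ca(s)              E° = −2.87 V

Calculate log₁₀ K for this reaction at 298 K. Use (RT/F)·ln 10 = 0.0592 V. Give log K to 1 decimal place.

The Ag⁺/Ag couple is reduced (cathode); E°cell = +0.81 − (−2.87) = +3.68 V with n = 2.
At equilibrium E = 0, so log K = nE°cell / 0.0592 = (2)(+3.68) / 0.0592 = 124.3.

log K = 124.3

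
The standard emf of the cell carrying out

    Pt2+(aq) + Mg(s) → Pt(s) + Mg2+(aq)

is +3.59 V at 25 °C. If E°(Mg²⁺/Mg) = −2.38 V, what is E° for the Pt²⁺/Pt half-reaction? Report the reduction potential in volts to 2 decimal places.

+1.21 V

In the reaction as written the Pt²⁺/Pt couple is reduced (cathode) and Mg²⁺/Mg is oxidized (anode), so E°cell = E°(Pt²⁺/Pt) − E°(Mg²⁺/Mg).
E°(Pt²⁺/Pt) = E°cell + E°(anode) = +3.59 + (−2.38) = +1.21 V.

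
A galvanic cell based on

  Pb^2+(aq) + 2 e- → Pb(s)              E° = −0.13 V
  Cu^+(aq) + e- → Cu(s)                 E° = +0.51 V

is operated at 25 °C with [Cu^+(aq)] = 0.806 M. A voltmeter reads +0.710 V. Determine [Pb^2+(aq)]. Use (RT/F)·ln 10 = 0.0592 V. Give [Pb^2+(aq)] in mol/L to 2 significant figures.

0.0028 M

The Cu⁺/Cu couple has the larger reduction potential, so it is the cathode: E°cell = +0.51 − (−0.13) = +0.64 V and n = 2.
From the Nernst equation, log Q = n(E° − E)/0.0592 = 2·(+0.64 − (+0.710))/0.0592 = −2.365.
The balanced reaction is 2 Cu^+(aq) + Pb(s) → 2 Cu(s) + Pb^2+(aq), so Q = [Pb^2+(aq)] / [Cu^+(aq)]^2.
Substituting the known concentrations and solving, log [Pb^2+(aq)] = −2.552 and [Pb^2+(aq)] = 0.0028 M.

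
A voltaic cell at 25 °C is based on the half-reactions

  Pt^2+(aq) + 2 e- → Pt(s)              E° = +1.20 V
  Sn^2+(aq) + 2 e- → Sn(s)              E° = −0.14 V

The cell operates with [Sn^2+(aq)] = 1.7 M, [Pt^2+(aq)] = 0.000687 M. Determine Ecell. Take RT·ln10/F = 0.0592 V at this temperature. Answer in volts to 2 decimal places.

+1.24 V

Since E°(Pt²⁺/Pt) > E°(Sn²⁺/Sn), Pt²⁺/Pt serves as the cathode.
E°cell = E°cat − E°an = +1.20 − (−0.14) = +1.34 V; n = 2.
For the overall reaction Pt^2+(aq) + Sn(s) → Pt(s) + Sn^2+(aq), Q = [Sn^2+(aq)] / [Pt^2+(aq)] = 2.47×10^3, giving log Q = 3.393.
By the Nernst equation, E = +1.34 − (0.0592/2)·(3.393) = +1.24 V.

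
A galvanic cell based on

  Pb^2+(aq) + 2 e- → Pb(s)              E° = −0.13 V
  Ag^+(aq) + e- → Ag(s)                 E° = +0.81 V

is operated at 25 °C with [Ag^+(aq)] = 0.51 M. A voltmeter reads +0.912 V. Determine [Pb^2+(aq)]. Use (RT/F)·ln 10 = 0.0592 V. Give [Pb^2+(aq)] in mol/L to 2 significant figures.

2.3 M

The Ag⁺/Ag couple has the larger reduction potential, so it is the cathode: E°cell = +0.81 − (−0.13) = +0.94 V and n = 2.
Rearranging E = E° − (0.0592/n)·log Q gives log Q = 2(+0.94 − (+0.912))/0.0592 = 0.946.
The balanced reaction is 2 Ag^+(aq) + Pb(s) → 2 Ag(s) + Pb^2+(aq), so Q = [Pb^2+(aq)] / [Ag^+(aq)]^2.
Solving for the unknown gives log [Pb^2+(aq)] = 0.361, so [Pb^2+(aq)] ≈ 2.3 M.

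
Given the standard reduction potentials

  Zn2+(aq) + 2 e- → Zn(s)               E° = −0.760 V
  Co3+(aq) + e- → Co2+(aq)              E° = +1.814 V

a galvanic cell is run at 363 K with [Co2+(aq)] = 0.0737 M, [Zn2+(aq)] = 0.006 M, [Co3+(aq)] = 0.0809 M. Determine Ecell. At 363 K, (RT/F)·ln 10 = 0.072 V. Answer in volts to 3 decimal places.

Co³⁺/Co²⁺ is reduced (cathode, E° = +1.814 V) and Zn²⁺/Zn is oxidized (anode).
E°cell = +1.814 − (−0.760) = +2.574 V, with n = 2 electrons transferred.
Balancing gives 2 Co3+(aq) + Zn(s) → 2 Co2+(aq) + Zn2+(aq); hence Q = ([Co2+(aq)]^2·[Zn2+(aq)]) / [Co3+(aq)]^2 = 0.00498 (log Q = −2.303).
E = E° − (0.072/n)·log Q = +2.574 − (0.072/2)(−2.303) = +2.657 V.

+2.657 V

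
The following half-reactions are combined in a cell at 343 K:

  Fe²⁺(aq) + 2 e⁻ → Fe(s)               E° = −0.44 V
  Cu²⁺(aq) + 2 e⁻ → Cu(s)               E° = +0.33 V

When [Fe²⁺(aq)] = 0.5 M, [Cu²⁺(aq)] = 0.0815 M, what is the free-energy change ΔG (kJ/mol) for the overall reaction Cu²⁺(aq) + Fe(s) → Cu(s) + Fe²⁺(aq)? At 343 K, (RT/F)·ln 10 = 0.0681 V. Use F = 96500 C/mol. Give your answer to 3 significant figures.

The standard cell potential is +0.33 − (−0.44) = +0.77 V, with n = 2 electrons in the balanced equation.
The reaction quotient is [Fe²⁺(aq)] / [Cu²⁺(aq)] = 6.13; by Nernst, E = +0.77 − (0.0681/2)(0.788) = +0.7432 V.
Finally ΔG = −nFE = −(2)(96500 C/mol)(+0.7432 V) = −143 kJ/mol.

−143 kJ/mol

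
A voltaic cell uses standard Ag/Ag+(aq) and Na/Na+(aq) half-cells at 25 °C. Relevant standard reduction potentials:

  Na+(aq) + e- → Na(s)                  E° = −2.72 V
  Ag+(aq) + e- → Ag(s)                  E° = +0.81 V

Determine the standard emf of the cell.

+3.53 V

The Ag⁺/Ag couple has the higher E°, so Ag ion is reduced (cathode) and Na is oxidized (anode).
E°cell = E°(cathode) − E°(anode) = +0.81 − (−2.72) = +3.53 V.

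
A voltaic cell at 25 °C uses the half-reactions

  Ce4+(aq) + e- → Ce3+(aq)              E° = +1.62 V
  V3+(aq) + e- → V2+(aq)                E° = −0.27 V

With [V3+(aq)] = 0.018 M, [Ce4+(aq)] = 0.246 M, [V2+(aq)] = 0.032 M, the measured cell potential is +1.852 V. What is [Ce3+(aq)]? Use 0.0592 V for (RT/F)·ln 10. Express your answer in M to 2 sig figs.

1.9 M

Ce⁴⁺/Ce³⁺ is the cathode (higher E°); E°cell = +1.62 − (−0.27) = +1.89 V with n = 1.
From the Nernst equation, log Q = n(E° − E)/0.0592 = 1·(+1.89 − (+1.852))/0.0592 = 0.642.
The balanced reaction is Ce4+(aq) + V2+(aq) → Ce3+(aq) + V3+(aq), so Q = ([Ce3+(aq)]·[V3+(aq)]) / ([Ce4+(aq)]·[V2+(aq)]).
Solving for the unknown gives log [Ce3+(aq)] = 0.283, so [Ce3+(aq)] ≈ 1.9 M.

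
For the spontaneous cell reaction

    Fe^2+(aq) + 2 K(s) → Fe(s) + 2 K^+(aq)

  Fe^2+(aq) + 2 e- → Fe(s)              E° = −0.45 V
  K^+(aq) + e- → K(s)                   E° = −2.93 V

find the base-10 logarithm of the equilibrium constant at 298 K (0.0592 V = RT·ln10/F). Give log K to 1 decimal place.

The Fe²⁺/Fe couple is reduced (cathode); E°cell = −0.45 − (−2.93) = +2.48 V with n = 2.
At equilibrium E = 0, so log K = nE°cell / 0.0592 = (2)(+2.48) / 0.0592 = 83.8.

log K = 83.8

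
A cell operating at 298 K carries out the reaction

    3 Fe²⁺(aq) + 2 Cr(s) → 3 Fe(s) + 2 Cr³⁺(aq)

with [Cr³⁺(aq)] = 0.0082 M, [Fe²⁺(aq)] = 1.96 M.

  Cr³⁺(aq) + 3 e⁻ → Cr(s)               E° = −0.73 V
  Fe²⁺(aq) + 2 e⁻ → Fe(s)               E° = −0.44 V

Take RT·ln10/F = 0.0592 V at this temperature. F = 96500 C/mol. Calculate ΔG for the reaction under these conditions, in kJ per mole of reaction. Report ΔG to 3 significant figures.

−197 kJ/mol

With Fe²⁺/Fe reduced at the cathode, E°cell = −0.44 − (−0.73) = +0.29 V and n = 6.
The reaction quotient is [Cr³⁺(aq)]^2 / [Fe²⁺(aq)]^3 = 8.93×10^−6; by Nernst, E = +0.29 − (0.0592/6)(−5.049) = +0.3398 V.
Finally ΔG = −nFE = −(6)(96500 C/mol)(+0.3398 V) = −197 kJ/mol.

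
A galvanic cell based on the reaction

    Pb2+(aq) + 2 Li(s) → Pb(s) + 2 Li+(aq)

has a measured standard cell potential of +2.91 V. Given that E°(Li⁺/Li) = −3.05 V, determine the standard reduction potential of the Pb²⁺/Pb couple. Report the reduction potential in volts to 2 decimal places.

−0.14 V

In the reaction as written the Pb²⁺/Pb couple is reduced (cathode) and Li⁺/Li is oxidized (anode), so E°cell = E°(Pb²⁺/Pb) − E°(Li⁺/Li).
E°(Pb²⁺/Pb) = E°cell + E°(anode) = +2.91 + (−3.05) = −0.14 V.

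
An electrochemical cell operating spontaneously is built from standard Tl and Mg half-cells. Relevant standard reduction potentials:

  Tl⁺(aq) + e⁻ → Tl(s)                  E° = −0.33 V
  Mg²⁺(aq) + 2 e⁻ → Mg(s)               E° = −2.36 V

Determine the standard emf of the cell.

The Tl⁺/Tl couple has the higher E°, so Tl ion is reduced (cathode) and Mg is oxidized (anode).
E°cell = E°(cathode) − E°(anode) = −0.33 − (−2.36) = +2.03 V.

+2.03 V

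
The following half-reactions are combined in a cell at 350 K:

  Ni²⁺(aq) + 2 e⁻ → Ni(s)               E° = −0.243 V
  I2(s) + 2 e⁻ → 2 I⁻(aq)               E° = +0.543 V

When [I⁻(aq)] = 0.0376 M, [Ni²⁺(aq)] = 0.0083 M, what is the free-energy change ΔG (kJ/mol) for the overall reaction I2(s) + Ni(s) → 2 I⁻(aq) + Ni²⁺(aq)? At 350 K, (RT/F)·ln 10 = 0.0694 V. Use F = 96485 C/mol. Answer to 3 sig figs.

−185 kJ/mol

E°cell = +0.543 − (−0.243) = +0.786 V; the balanced reaction transfers n = 2 electrons.
The reaction quotient is [I⁻(aq)]^2·[Ni²⁺(aq)] = 1.17×10^−5; by Nernst, E = +0.786 − (0.0694/2)(−4.931) = +0.9571 V.
ΔG = −nFE = −(2)(96485)(+0.9571) J/mol = −185 kJ/mol.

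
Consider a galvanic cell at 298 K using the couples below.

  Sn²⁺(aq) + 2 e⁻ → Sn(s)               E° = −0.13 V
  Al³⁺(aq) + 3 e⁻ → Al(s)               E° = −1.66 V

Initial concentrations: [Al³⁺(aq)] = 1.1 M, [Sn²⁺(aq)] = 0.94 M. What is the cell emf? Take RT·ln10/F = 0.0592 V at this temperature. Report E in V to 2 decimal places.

+1.53 V

Sn²⁺/Sn is reduced (cathode, E° = −0.13 V) and Al³⁺/Al is oxidized (anode).
E°cell = −0.13 − (−1.66) = +1.53 V, with n = 6 electrons transferred.
For the overall reaction 3 Sn²⁺(aq) + 2 Al(s) → 3 Sn(s) + 2 Al³⁺(aq), Q = [Al³⁺(aq)]^2 / [Sn²⁺(aq)]^3 = 1.46, giving log Q = 0.163.
By the Nernst equation, E = +1.53 − (0.0592/6)·(0.163) = +1.53 V.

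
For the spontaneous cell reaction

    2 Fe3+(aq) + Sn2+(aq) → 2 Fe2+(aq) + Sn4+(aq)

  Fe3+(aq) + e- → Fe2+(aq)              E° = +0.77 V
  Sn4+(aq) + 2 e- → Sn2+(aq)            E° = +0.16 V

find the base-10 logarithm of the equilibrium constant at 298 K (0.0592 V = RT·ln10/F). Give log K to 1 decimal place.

log K = 20.6

The Fe³⁺/Fe²⁺ couple is reduced (cathode); E°cell = +0.77 − (+0.16) = +0.61 V with n = 2.
At equilibrium E = 0, so log K = nE°cell / 0.0592 = (2)(+0.61) / 0.0592 = 20.6.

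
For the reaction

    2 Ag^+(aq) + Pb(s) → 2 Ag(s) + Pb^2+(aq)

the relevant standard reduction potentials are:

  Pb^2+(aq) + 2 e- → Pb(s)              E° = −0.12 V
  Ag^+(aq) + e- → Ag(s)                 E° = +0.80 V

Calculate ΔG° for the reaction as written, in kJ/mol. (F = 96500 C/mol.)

In the reaction as written Ag^+(aq) is reduced, so the Ag⁺/Ag couple is the cathode and Pb²⁺/Pb is the anode.
E°cell = +0.80 − (−0.12) = +0.92 V; balancing electrons gives n = 2.
ΔG° = −nFE°cell = −(2)(96500)(+0.92) J/mol = −178 kJ/mol.

−178 kJ/mol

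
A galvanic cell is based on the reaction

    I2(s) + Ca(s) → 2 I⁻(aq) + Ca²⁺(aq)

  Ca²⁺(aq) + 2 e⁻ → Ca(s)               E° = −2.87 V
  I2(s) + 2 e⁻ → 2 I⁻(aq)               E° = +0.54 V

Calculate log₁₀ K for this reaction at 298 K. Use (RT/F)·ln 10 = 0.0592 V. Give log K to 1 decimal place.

The I₂/I⁻ couple is reduced (cathode); E°cell = +0.54 − (−2.87) = +3.41 V with n = 2.
At equilibrium E = 0, so log K = nE°cell / 0.0592 = (2)(+3.41) / 0.0592 = 115.2.

log K = 115.2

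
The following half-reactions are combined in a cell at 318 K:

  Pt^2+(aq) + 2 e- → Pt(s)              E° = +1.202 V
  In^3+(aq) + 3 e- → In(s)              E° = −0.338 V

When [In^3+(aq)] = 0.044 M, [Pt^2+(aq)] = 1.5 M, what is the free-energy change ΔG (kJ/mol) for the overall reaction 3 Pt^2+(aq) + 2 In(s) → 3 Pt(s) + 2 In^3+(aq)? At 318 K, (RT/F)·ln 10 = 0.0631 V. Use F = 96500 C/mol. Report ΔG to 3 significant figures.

−911 kJ/mol

E°cell = +1.202 − (−0.338) = +1.540 V; the balanced reaction transfers n = 6 electrons.
Q = [In^3+(aq)]^2 / [Pt^2+(aq)]^3 = 0.000574, so log Q = −3.241 and E = +1.540 − (0.0631/6)(−3.241) = +1.5741 V.
Finally ΔG = −nFE = −(6)(96500 C/mol)(+1.5741 V) = −911 kJ/mol.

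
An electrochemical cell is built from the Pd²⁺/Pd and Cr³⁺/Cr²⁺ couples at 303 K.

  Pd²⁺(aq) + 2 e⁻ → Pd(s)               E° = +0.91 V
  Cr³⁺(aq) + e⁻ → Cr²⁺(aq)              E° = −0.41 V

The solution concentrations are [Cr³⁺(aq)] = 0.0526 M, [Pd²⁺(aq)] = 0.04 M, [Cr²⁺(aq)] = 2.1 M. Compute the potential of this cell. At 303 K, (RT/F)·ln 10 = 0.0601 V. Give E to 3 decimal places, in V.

+1.374 V

Pd²⁺/Pd is reduced (cathode, E° = +0.91 V) and Cr³⁺/Cr²⁺ is oxidized (anode).
E°cell = +0.91 − (−0.41) = +1.32 V, with n = 2 electrons transferred.
The balanced reaction is Pd²⁺(aq) + 2 Cr²⁺(aq) → Pd(s) + 2 Cr³⁺(aq), so Q = [Cr³⁺(aq)]^2 / ([Pd²⁺(aq)]·[Cr²⁺(aq)]^2) = 0.0157 and log Q = −1.805.
Applying E = E° − (RT ln10/nF)·log Q gives +1.32 − (0.0601/2)(−1.805) = +1.374 V.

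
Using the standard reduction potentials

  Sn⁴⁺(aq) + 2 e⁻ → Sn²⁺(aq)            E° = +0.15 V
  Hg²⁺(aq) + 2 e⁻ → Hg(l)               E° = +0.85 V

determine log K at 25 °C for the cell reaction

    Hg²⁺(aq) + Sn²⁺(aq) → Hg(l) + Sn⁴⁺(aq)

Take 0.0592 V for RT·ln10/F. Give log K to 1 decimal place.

The Hg²⁺/Hg couple is reduced (cathode); E°cell = +0.85 − (+0.15) = +0.70 V with n = 2.
At equilibrium E = 0, so log K = nE°cell / 0.0592 = (2)(+0.70) / 0.0592 = 23.6.

log K = 23.6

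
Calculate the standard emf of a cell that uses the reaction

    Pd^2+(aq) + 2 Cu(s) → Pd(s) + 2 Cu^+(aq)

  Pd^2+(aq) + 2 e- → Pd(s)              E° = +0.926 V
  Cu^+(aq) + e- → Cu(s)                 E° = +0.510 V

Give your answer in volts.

+0.416 V

In the reaction as written, Pd^2+(aq) is reduced (cathode) and Cu^+(aq) is produced by oxidation at the anode.
E°cell = E°(cathode) − E°(anode) = +0.926 − (+0.510) = +0.416 V.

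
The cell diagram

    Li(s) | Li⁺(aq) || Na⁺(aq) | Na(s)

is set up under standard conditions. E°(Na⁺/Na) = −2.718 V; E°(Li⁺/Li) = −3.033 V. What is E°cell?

By convention the left-hand electrode in cell notation is the anode (oxidation) and the right-hand electrode is the cathode (reduction).
E°cell = E°(right) − E°(left) = −2.718 − (−3.033) = +0.315 V.

+0.315 V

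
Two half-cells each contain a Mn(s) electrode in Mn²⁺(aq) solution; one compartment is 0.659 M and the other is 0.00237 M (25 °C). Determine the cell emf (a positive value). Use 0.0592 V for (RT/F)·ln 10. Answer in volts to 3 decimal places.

0.072 V

For a concentration cell E°cell = 0, since both electrodes use the same couple.
The compartment with the higher Mn²⁺(aq) concentration (0.659 M) acts as the cathode; ions are reduced there and produced at the dilute (0.00237 M) anode.
With n = 2, Ecell = −(0.0592/2)·log([dilute]/[conc]) = −(0.0592/2)·log(0.00237/0.659) = +0.072 V.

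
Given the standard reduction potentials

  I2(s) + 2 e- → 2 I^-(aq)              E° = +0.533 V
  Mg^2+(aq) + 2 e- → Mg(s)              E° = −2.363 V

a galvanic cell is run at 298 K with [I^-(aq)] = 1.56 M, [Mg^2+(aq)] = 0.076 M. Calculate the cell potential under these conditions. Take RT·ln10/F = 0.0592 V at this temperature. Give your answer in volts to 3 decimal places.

The I₂/I⁻ couple has the more positive E°, so it is the cathode; Mg²⁺/Mg is the anode.
The standard potential is +0.533 − (−2.363) = +2.896 V and the balanced reaction transfers n = 2 electrons.
Balancing gives I2(s) + Mg(s) → 2 I^-(aq) + Mg^2+(aq); hence Q = [I^-(aq)]^2·[Mg^2+(aq)] = 0.185 (log Q = −0.733).
By the Nernst equation, E = +2.896 − (0.0592/2)·(−0.733) = +2.918 V.

+2.918 V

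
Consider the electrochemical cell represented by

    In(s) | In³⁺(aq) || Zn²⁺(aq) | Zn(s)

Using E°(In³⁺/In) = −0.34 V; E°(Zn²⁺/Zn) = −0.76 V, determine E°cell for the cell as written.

By convention the left-hand electrode in cell notation is the anode (oxidation) and the right-hand electrode is the cathode (reduction).
E°cell = E°(right) − E°(left) = −0.76 − (−0.34) = −0.42 V.
The negative sign shows that, as written, the cell would require an external voltage to drive the reaction.

−0.42 V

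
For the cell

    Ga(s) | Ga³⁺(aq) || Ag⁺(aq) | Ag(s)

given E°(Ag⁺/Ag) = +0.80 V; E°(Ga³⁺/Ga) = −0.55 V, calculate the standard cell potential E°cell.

By convention the left-hand electrode in cell notation is the anode (oxidation) and the right-hand electrode is the cathode (reduction).
E°cell = E°(right) − E°(left) = +0.80 − (−0.55) = +1.35 V.

+1.35 V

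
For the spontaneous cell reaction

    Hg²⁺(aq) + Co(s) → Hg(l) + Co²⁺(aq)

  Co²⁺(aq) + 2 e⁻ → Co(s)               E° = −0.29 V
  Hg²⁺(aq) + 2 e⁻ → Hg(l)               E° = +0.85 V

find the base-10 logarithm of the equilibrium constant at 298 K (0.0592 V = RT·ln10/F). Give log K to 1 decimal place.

log K = 38.5

The Hg²⁺/Hg couple is reduced (cathode); E°cell = +0.85 − (−0.29) = +1.14 V with n = 2.
At equilibrium E = 0, so log K = nE°cell / 0.0592 = (2)(+1.14) / 0.0592 = 38.5.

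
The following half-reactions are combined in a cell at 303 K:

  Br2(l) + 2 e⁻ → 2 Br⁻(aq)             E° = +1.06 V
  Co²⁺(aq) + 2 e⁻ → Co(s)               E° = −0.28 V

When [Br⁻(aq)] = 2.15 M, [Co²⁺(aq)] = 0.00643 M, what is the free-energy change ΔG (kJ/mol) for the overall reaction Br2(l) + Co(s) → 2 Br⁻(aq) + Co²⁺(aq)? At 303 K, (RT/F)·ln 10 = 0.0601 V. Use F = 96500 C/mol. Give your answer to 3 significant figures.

E°cell = +1.06 − (−0.28) = +1.34 V; the balanced reaction transfers n = 2 electrons.
Here Q = [Br⁻(aq)]^2·[Co²⁺(aq)] = 0.0297 (log Q = −1.527), giving E = +1.34 − (0.0601/2)·(−1.527) = +1.3859 V.
Then ΔG = −nFE = −2 × 96500 × +1.3859 J/mol = −267 kJ/mol.

−267 kJ/mol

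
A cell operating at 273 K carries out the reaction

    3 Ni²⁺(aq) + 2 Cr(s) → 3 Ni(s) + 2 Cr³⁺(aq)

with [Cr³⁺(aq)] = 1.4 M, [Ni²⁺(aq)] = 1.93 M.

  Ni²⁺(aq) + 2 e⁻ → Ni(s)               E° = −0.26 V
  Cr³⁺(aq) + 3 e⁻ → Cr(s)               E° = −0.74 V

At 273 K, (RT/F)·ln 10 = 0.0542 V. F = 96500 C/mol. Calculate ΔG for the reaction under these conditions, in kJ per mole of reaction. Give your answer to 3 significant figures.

The standard cell potential is −0.26 − (−0.74) = +0.48 V, with n = 6 electrons in the balanced equation.
Here Q = [Cr³⁺(aq)]^2 / [Ni²⁺(aq)]^3 = 0.273 (log Q = −0.564), giving E = +0.48 − (0.0542/6)·(−0.564) = +0.4851 V.
Then ΔG = −nFE = −6 × 96500 × +0.4851 J/mol = −281 kJ/mol.

−281 kJ/mol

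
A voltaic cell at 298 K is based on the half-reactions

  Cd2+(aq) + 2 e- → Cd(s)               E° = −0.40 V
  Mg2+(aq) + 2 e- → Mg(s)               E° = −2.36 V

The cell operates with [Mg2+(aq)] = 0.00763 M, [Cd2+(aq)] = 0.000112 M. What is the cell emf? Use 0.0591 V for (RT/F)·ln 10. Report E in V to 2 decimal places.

+1.91 V

Since E°(Cd²⁺/Cd) > E°(Mg²⁺/Mg), Cd²⁺/Cd serves as the cathode.
The standard potential is −0.40 − (−2.36) = +1.96 V and the balanced reaction transfers n = 2 electrons.
For the overall reaction Cd2+(aq) + Mg(s) → Cd(s) + Mg2+(aq), Q = [Mg2+(aq)] / [Cd2+(aq)] = 68.1, giving log Q = 1.833.
By the Nernst equation, E = +1.96 − (0.0591/2)·(1.833) = +1.91 V.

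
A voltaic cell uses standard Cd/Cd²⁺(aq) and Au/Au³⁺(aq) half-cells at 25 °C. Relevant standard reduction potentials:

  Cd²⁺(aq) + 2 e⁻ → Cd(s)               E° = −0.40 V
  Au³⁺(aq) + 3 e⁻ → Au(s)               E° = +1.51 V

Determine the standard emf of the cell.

Of the two couples in this cell, the one with the more positive reduction potential is reduced at the cathode: here that is Au³⁺/Au (+1.51 V); Cd²⁺/Cd (−0.40 V) is the anode.
E°cell = E°(cathode) − E°(anode) = +1.51 − (−0.40) = +1.91 V.

+1.91 V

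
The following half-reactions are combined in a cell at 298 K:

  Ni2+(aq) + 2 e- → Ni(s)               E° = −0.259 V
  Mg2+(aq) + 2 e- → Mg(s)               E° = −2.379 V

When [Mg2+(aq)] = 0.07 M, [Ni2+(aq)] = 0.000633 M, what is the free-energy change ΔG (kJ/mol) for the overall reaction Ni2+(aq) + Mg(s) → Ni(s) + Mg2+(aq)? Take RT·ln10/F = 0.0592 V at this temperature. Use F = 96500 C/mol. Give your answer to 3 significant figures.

−397 kJ/mol

With Ni²⁺/Ni reduced at the cathode, E°cell = −0.259 − (−2.379) = +2.120 V and n = 2.
Q = [Mg2+(aq)] / [Ni2+(aq)] = 111, so log Q = 2.044 and E = +2.120 − (0.0592/2)(2.044) = +2.0595 V.
Finally ΔG = −nFE = −(2)(96500 C/mol)(+2.0595 V) = −397 kJ/mol.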